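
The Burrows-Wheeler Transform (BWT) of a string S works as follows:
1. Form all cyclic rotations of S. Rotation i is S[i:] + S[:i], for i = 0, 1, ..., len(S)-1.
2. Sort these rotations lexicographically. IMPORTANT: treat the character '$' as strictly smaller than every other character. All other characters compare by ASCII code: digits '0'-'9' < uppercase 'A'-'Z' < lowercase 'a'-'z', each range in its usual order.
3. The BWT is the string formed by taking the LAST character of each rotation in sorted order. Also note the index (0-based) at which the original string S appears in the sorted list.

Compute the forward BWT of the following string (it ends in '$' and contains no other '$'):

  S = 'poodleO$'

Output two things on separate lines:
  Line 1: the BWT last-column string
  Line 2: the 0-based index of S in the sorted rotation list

Answer: Oeoldop$
7

Derivation:
All 8 rotations (rotation i = S[i:]+S[:i]):
  rot[0] = poodleO$
  rot[1] = oodleO$p
  rot[2] = odleO$po
  rot[3] = dleO$poo
  rot[4] = leO$pood
  rot[5] = eO$poodl
  rot[6] = O$poodle
  rot[7] = $poodleO
Sorted (with $ < everything):
  sorted[0] = $poodleO  (last char: 'O')
  sorted[1] = O$poodle  (last char: 'e')
  sorted[2] = dleO$poo  (last char: 'o')
  sorted[3] = eO$poodl  (last char: 'l')
  sorted[4] = leO$pood  (last char: 'd')
  sorted[5] = odleO$po  (last char: 'o')
  sorted[6] = oodleO$p  (last char: 'p')
  sorted[7] = poodleO$  (last char: '$')
Last column: Oeoldop$
Original string S is at sorted index 7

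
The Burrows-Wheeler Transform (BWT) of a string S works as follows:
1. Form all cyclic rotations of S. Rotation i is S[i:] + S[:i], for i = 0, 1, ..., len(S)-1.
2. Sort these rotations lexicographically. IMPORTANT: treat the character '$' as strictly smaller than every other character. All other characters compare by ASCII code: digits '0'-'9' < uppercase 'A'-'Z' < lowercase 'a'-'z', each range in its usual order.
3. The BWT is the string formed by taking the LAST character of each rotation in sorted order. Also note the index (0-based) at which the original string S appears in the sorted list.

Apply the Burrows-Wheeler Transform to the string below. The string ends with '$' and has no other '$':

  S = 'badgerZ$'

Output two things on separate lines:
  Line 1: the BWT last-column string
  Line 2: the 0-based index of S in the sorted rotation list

Answer: Zrb$agde
3

Derivation:
All 8 rotations (rotation i = S[i:]+S[:i]):
  rot[0] = badgerZ$
  rot[1] = adgerZ$b
  rot[2] = dgerZ$ba
  rot[3] = gerZ$bad
  rot[4] = erZ$badg
  rot[5] = rZ$badge
  rot[6] = Z$badger
  rot[7] = $badgerZ
Sorted (with $ < everything):
  sorted[0] = $badgerZ  (last char: 'Z')
  sorted[1] = Z$badger  (last char: 'r')
  sorted[2] = adgerZ$b  (last char: 'b')
  sorted[3] = badgerZ$  (last char: '$')
  sorted[4] = dgerZ$ba  (last char: 'a')
  sorted[5] = erZ$badg  (last char: 'g')
  sorted[6] = gerZ$bad  (last char: 'd')
  sorted[7] = rZ$badge  (last char: 'e')
Last column: Zrb$agde
Original string S is at sorted index 3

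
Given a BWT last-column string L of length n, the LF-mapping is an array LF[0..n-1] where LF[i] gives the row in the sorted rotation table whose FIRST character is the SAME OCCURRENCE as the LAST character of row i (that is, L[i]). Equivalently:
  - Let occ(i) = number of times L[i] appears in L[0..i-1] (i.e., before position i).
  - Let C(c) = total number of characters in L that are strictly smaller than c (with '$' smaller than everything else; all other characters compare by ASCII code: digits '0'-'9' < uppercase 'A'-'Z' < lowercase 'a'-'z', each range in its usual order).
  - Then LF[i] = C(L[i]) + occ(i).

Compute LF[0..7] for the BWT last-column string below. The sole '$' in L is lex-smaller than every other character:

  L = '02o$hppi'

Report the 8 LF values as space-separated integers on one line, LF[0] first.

Answer: 1 2 5 0 3 6 7 4

Derivation:
Char counts: '$':1, '0':1, '2':1, 'h':1, 'i':1, 'o':1, 'p':2
C (first-col start): C('$')=0, C('0')=1, C('2')=2, C('h')=3, C('i')=4, C('o')=5, C('p')=6
L[0]='0': occ=0, LF[0]=C('0')+0=1+0=1
L[1]='2': occ=0, LF[1]=C('2')+0=2+0=2
L[2]='o': occ=0, LF[2]=C('o')+0=5+0=5
L[3]='$': occ=0, LF[3]=C('$')+0=0+0=0
L[4]='h': occ=0, LF[4]=C('h')+0=3+0=3
L[5]='p': occ=0, LF[5]=C('p')+0=6+0=6
L[6]='p': occ=1, LF[6]=C('p')+1=6+1=7
L[7]='i': occ=0, LF[7]=C('i')+0=4+0=4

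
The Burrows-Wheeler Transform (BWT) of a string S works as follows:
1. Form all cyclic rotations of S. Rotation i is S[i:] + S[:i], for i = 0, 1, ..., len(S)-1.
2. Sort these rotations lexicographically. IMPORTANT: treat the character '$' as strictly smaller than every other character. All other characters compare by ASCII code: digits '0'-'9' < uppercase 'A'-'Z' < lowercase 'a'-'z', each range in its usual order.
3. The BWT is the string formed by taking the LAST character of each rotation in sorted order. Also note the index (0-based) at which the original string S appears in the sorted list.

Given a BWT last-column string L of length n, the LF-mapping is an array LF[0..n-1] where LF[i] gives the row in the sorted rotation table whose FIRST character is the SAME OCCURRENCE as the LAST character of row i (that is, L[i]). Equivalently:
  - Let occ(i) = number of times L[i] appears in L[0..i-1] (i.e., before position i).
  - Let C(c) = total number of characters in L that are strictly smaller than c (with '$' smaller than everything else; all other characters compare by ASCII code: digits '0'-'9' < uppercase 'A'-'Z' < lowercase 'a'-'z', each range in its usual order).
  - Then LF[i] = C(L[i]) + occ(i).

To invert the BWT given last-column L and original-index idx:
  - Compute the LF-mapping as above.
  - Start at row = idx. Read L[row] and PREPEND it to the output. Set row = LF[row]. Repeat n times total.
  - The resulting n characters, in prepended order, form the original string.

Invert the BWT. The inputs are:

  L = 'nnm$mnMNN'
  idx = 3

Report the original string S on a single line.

Answer: NnmmNnMn$

Derivation:
LF mapping: 6 7 4 0 5 8 1 2 3
Walk LF starting at row 3, prepending L[row]:
  step 1: row=3, L[3]='$', prepend. Next row=LF[3]=0
  step 2: row=0, L[0]='n', prepend. Next row=LF[0]=6
  step 3: row=6, L[6]='M', prepend. Next row=LF[6]=1
  step 4: row=1, L[1]='n', prepend. Next row=LF[1]=7
  step 5: row=7, L[7]='N', prepend. Next row=LF[7]=2
  step 6: row=2, L[2]='m', prepend. Next row=LF[2]=4
  step 7: row=4, L[4]='m', prepend. Next row=LF[4]=5
  step 8: row=5, L[5]='n', prepend. Next row=LF[5]=8
  step 9: row=8, L[8]='N', prepend. Next row=LF[8]=3
Reversed output: NnmmNnMn$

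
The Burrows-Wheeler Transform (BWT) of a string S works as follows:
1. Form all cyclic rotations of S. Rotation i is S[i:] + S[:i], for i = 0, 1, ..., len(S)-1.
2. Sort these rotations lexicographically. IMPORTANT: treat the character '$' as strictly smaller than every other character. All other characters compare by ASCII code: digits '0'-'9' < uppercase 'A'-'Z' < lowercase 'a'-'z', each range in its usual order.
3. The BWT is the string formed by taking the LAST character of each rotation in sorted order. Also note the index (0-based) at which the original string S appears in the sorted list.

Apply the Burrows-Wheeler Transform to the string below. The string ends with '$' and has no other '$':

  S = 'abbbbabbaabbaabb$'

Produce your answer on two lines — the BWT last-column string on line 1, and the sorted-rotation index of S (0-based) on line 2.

All 17 rotations (rotation i = S[i:]+S[:i]):
  rot[0] = abbbbabbaabbaabb$
  rot[1] = bbbbabbaabbaabb$a
  rot[2] = bbbabbaabbaabb$ab
  rot[3] = bbabbaabbaabb$abb
  rot[4] = babbaabbaabb$abbb
  rot[5] = abbaabbaabb$abbbb
  rot[6] = bbaabbaabb$abbbba
  rot[7] = baabbaabb$abbbbab
  rot[8] = aabbaabb$abbbbabb
  rot[9] = abbaabb$abbbbabba
  rot[10] = bbaabb$abbbbabbaa
  rot[11] = baabb$abbbbabbaab
  rot[12] = aabb$abbbbabbaabb
  rot[13] = abb$abbbbabbaabba
  rot[14] = bb$abbbbabbaabbaa
  rot[15] = b$abbbbabbaabbaab
  rot[16] = $abbbbabbaabbaabb
Sorted (with $ < everything):
  sorted[0] = $abbbbabbaabbaabb  (last char: 'b')
  sorted[1] = aabb$abbbbabbaabb  (last char: 'b')
  sorted[2] = aabbaabb$abbbbabb  (last char: 'b')
  sorted[3] = abb$abbbbabbaabba  (last char: 'a')
  sorted[4] = abbaabb$abbbbabba  (last char: 'a')
  sorted[5] = abbaabbaabb$abbbb  (last char: 'b')
  sorted[6] = abbbbabbaabbaabb$  (last char: '$')
  sorted[7] = b$abbbbabbaabbaab  (last char: 'b')
  sorted[8] = baabb$abbbbabbaab  (last char: 'b')
  sorted[9] = baabbaabb$abbbbab  (last char: 'b')
  sorted[10] = babbaabbaabb$abbb  (last char: 'b')
  sorted[11] = bb$abbbbabbaabbaa  (last char: 'a')
  sorted[12] = bbaabb$abbbbabbaa  (last char: 'a')
  sorted[13] = bbaabbaabb$abbbba  (last char: 'a')
  sorted[14] = bbabbaabbaabb$abb  (last char: 'b')
  sorted[15] = bbbabbaabbaabb$ab  (last char: 'b')
  sorted[16] = bbbbabbaabbaabb$a  (last char: 'a')
Last column: bbbaab$bbbbaaabba
Original string S is at sorted index 6

Answer: bbbaab$bbbbaaabba
6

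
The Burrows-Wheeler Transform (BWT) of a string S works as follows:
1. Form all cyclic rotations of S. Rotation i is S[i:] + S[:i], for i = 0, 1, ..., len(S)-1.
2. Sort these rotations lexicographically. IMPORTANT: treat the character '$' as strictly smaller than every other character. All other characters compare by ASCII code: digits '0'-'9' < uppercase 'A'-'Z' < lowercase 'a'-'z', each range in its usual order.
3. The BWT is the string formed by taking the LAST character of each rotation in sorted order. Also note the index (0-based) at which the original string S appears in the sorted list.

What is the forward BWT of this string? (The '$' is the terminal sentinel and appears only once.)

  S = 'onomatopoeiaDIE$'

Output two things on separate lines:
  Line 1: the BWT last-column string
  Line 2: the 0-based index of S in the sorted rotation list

All 16 rotations (rotation i = S[i:]+S[:i]):
  rot[0] = onomatopoeiaDIE$
  rot[1] = nomatopoeiaDIE$o
  rot[2] = omatopoeiaDIE$on
  rot[3] = matopoeiaDIE$ono
  rot[4] = atopoeiaDIE$onom
  rot[5] = topoeiaDIE$onoma
  rot[6] = opoeiaDIE$onomat
  rot[7] = poeiaDIE$onomato
  rot[8] = oeiaDIE$onomatop
  rot[9] = eiaDIE$onomatopo
  rot[10] = iaDIE$onomatopoe
  rot[11] = aDIE$onomatopoei
  rot[12] = DIE$onomatopoeia
  rot[13] = IE$onomatopoeiaD
  rot[14] = E$onomatopoeiaDI
  rot[15] = $onomatopoeiaDIE
Sorted (with $ < everything):
  sorted[0] = $onomatopoeiaDIE  (last char: 'E')
  sorted[1] = DIE$onomatopoeia  (last char: 'a')
  sorted[2] = E$onomatopoeiaDI  (last char: 'I')
  sorted[3] = IE$onomatopoeiaD  (last char: 'D')
  sorted[4] = aDIE$onomatopoei  (last char: 'i')
  sorted[5] = atopoeiaDIE$onom  (last char: 'm')
  sorted[6] = eiaDIE$onomatopo  (last char: 'o')
  sorted[7] = iaDIE$onomatopoe  (last char: 'e')
  sorted[8] = matopoeiaDIE$ono  (last char: 'o')
  sorted[9] = nomatopoeiaDIE$o  (last char: 'o')
  sorted[10] = oeiaDIE$onomatop  (last char: 'p')
  sorted[11] = omatopoeiaDIE$on  (last char: 'n')
  sorted[12] = onomatopoeiaDIE$  (last char: '$')
  sorted[13] = opoeiaDIE$onomat  (last char: 't')
  sorted[14] = poeiaDIE$onomato  (last char: 'o')
  sorted[15] = topoeiaDIE$onoma  (last char: 'a')
Last column: EaIDimoeoopn$toa
Original string S is at sorted index 12

Answer: EaIDimoeoopn$toa
12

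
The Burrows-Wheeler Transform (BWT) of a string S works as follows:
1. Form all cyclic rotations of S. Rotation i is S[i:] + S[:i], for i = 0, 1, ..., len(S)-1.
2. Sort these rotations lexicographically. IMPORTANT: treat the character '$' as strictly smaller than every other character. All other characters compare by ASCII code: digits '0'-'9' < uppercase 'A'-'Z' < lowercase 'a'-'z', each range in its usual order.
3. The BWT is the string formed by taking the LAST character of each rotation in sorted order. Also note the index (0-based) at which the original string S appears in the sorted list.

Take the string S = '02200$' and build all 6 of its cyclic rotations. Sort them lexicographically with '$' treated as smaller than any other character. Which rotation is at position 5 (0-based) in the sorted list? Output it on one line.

Answer: 2200$0

Derivation:
All 6 rotations (rotation i = S[i:]+S[:i]):
  rot[0] = 02200$
  rot[1] = 2200$0
  rot[2] = 200$02
  rot[3] = 00$022
  rot[4] = 0$0220
  rot[5] = $02200
Sorted (with $ < everything):
  sorted[0] = $02200
  sorted[1] = 0$0220
  sorted[2] = 00$022
  sorted[3] = 02200$
  sorted[4] = 200$02
  sorted[5] = 2200$0
sorted[5] = 2200$0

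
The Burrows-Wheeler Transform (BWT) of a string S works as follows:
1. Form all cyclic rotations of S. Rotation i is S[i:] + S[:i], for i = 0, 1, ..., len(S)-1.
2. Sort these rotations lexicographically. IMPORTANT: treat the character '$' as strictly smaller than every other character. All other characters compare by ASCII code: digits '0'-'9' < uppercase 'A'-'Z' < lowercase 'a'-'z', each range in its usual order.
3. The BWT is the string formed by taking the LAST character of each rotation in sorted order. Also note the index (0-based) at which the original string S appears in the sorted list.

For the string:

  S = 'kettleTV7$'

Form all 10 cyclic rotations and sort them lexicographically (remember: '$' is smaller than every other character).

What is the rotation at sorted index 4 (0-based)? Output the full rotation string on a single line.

Answer: eTV7$kettl

Derivation:
All 10 rotations (rotation i = S[i:]+S[:i]):
  rot[0] = kettleTV7$
  rot[1] = ettleTV7$k
  rot[2] = ttleTV7$ke
  rot[3] = tleTV7$ket
  rot[4] = leTV7$kett
  rot[5] = eTV7$kettl
  rot[6] = TV7$kettle
  rot[7] = V7$kettleT
  rot[8] = 7$kettleTV
  rot[9] = $kettleTV7
Sorted (with $ < everything):
  sorted[0] = $kettleTV7
  sorted[1] = 7$kettleTV
  sorted[2] = TV7$kettle
  sorted[3] = V7$kettleT
  sorted[4] = eTV7$kettl
  sorted[5] = ettleTV7$k
  sorted[6] = kettleTV7$
  sorted[7] = leTV7$kett
  sorted[8] = tleTV7$ket
  sorted[9] = ttleTV7$ke
sorted[4] = eTV7$kettl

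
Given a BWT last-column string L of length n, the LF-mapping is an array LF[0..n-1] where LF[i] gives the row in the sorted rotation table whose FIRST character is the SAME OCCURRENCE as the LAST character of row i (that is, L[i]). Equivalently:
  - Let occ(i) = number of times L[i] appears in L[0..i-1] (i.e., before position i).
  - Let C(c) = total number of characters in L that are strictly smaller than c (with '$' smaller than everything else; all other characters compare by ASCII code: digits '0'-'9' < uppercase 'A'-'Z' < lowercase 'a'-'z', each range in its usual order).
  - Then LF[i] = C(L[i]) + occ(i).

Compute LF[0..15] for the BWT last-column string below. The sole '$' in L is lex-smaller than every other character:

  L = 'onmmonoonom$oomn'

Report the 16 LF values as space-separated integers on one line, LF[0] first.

Answer: 9 5 1 2 10 6 11 12 7 13 3 0 14 15 4 8

Derivation:
Char counts: '$':1, 'm':4, 'n':4, 'o':7
C (first-col start): C('$')=0, C('m')=1, C('n')=5, C('o')=9
L[0]='o': occ=0, LF[0]=C('o')+0=9+0=9
L[1]='n': occ=0, LF[1]=C('n')+0=5+0=5
L[2]='m': occ=0, LF[2]=C('m')+0=1+0=1
L[3]='m': occ=1, LF[3]=C('m')+1=1+1=2
L[4]='o': occ=1, LF[4]=C('o')+1=9+1=10
L[5]='n': occ=1, LF[5]=C('n')+1=5+1=6
L[6]='o': occ=2, LF[6]=C('o')+2=9+2=11
L[7]='o': occ=3, LF[7]=C('o')+3=9+3=12
L[8]='n': occ=2, LF[8]=C('n')+2=5+2=7
L[9]='o': occ=4, LF[9]=C('o')+4=9+4=13
L[10]='m': occ=2, LF[10]=C('m')+2=1+2=3
L[11]='$': occ=0, LF[11]=C('$')+0=0+0=0
L[12]='o': occ=5, LF[12]=C('o')+5=9+5=14
L[13]='o': occ=6, LF[13]=C('o')+6=9+6=15
L[14]='m': occ=3, LF[14]=C('m')+3=1+3=4
L[15]='n': occ=3, LF[15]=C('n')+3=5+3=8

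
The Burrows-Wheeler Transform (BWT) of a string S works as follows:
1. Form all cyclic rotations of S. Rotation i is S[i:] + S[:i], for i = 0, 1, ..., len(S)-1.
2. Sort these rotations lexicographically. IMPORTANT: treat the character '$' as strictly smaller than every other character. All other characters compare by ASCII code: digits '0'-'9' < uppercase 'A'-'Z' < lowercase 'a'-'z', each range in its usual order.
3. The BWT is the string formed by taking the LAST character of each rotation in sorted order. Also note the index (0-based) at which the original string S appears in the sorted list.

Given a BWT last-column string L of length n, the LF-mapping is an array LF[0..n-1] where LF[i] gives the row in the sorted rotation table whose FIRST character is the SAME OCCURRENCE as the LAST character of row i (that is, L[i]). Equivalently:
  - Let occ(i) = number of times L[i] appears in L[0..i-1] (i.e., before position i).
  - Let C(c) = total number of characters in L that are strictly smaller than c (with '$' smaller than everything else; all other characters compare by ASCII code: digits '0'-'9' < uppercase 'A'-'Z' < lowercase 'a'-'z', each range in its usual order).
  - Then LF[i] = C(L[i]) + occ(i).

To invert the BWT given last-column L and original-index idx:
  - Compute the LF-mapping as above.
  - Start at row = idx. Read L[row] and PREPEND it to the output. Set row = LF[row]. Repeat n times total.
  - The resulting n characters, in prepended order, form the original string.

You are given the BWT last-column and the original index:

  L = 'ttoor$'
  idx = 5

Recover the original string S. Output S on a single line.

Answer: toort$

Derivation:
LF mapping: 4 5 1 2 3 0
Walk LF starting at row 5, prepending L[row]:
  step 1: row=5, L[5]='$', prepend. Next row=LF[5]=0
  step 2: row=0, L[0]='t', prepend. Next row=LF[0]=4
  step 3: row=4, L[4]='r', prepend. Next row=LF[4]=3
  step 4: row=3, L[3]='o', prepend. Next row=LF[3]=2
  step 5: row=2, L[2]='o', prepend. Next row=LF[2]=1
  step 6: row=1, L[1]='t', prepend. Next row=LF[1]=5
Reversed output: toort$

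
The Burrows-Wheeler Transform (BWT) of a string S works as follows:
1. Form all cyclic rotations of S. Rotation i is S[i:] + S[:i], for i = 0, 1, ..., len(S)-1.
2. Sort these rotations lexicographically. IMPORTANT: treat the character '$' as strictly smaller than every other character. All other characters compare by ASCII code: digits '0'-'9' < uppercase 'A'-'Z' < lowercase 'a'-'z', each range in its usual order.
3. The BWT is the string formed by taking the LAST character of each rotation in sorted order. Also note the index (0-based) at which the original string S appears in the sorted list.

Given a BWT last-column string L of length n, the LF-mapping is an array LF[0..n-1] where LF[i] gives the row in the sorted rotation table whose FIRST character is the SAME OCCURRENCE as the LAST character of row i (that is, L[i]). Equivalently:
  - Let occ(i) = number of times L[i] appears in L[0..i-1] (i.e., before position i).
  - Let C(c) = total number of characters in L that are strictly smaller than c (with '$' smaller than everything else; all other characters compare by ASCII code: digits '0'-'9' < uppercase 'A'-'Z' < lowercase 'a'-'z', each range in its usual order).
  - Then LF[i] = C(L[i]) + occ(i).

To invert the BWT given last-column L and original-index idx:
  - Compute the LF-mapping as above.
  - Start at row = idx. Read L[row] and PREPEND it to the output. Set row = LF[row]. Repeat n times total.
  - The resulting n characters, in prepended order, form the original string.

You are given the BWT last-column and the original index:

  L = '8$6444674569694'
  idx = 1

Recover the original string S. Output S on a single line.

Answer: 44499764465668$

Derivation:
LF mapping: 12 0 7 1 2 3 8 11 4 6 9 13 10 14 5
Walk LF starting at row 1, prepending L[row]:
  step 1: row=1, L[1]='$', prepend. Next row=LF[1]=0
  step 2: row=0, L[0]='8', prepend. Next row=LF[0]=12
  step 3: row=12, L[12]='6', prepend. Next row=LF[12]=10
  step 4: row=10, L[10]='6', prepend. Next row=LF[10]=9
  step 5: row=9, L[9]='5', prepend. Next row=LF[9]=6
  step 6: row=6, L[6]='6', prepend. Next row=LF[6]=8
  step 7: row=8, L[8]='4', prepend. Next row=LF[8]=4
  step 8: row=4, L[4]='4', prepend. Next row=LF[4]=2
  step 9: row=2, L[2]='6', prepend. Next row=LF[2]=7
  step 10: row=7, L[7]='7', prepend. Next row=LF[7]=11
  step 11: row=11, L[11]='9', prepend. Next row=LF[11]=13
  step 12: row=13, L[13]='9', prepend. Next row=LF[13]=14
  step 13: row=14, L[14]='4', prepend. Next row=LF[14]=5
  step 14: row=5, L[5]='4', prepend. Next row=LF[5]=3
  step 15: row=3, L[3]='4', prepend. Next row=LF[3]=1
Reversed output: 44499764465668$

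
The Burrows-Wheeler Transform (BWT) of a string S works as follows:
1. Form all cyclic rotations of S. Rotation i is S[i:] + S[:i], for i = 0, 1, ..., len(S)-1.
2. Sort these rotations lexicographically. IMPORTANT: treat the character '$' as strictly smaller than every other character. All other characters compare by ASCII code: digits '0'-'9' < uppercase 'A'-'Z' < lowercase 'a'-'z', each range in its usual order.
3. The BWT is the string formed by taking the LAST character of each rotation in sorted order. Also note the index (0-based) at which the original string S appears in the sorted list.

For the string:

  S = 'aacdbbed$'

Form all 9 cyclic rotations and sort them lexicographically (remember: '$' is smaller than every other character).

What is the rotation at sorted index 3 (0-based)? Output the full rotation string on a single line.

Answer: bbed$aacd

Derivation:
All 9 rotations (rotation i = S[i:]+S[:i]):
  rot[0] = aacdbbed$
  rot[1] = acdbbed$a
  rot[2] = cdbbed$aa
  rot[3] = dbbed$aac
  rot[4] = bbed$aacd
  rot[5] = bed$aacdb
  rot[6] = ed$aacdbb
  rot[7] = d$aacdbbe
  rot[8] = $aacdbbed
Sorted (with $ < everything):
  sorted[0] = $aacdbbed
  sorted[1] = aacdbbed$
  sorted[2] = acdbbed$a
  sorted[3] = bbed$aacd
  sorted[4] = bed$aacdb
  sorted[5] = cdbbed$aa
  sorted[6] = d$aacdbbe
  sorted[7] = dbbed$aac
  sorted[8] = ed$aacdbb
sorted[3] = bbed$aacd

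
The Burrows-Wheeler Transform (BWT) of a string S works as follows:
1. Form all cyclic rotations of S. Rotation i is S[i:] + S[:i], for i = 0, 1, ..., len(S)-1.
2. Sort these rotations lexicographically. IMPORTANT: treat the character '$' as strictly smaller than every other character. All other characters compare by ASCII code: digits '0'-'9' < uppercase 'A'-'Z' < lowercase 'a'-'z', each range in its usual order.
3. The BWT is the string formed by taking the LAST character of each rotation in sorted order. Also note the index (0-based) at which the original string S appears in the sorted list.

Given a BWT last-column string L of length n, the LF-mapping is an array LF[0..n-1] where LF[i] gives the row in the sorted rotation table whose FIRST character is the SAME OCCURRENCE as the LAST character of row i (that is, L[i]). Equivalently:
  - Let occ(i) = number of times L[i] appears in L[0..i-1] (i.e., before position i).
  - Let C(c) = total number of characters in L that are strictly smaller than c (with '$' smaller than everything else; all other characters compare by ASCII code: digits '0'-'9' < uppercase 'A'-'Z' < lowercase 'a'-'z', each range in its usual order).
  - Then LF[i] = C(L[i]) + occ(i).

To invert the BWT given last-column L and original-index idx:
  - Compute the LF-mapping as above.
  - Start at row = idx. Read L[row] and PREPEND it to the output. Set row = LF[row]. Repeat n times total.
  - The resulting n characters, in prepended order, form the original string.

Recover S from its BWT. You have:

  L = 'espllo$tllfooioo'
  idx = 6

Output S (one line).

LF mapping: 1 14 13 4 5 8 0 15 6 7 2 9 10 3 11 12
Walk LF starting at row 6, prepending L[row]:
  step 1: row=6, L[6]='$', prepend. Next row=LF[6]=0
  step 2: row=0, L[0]='e', prepend. Next row=LF[0]=1
  step 3: row=1, L[1]='s', prepend. Next row=LF[1]=14
  step 4: row=14, L[14]='o', prepend. Next row=LF[14]=11
  step 5: row=11, L[11]='o', prepend. Next row=LF[11]=9
  step 6: row=9, L[9]='l', prepend. Next row=LF[9]=7
  step 7: row=7, L[7]='t', prepend. Next row=LF[7]=15
  step 8: row=15, L[15]='o', prepend. Next row=LF[15]=12
  step 9: row=12, L[12]='o', prepend. Next row=LF[12]=10
  step 10: row=10, L[10]='f', prepend. Next row=LF[10]=2
  step 11: row=2, L[2]='p', prepend. Next row=LF[2]=13
  step 12: row=13, L[13]='i', prepend. Next row=LF[13]=3
  step 13: row=3, L[3]='l', prepend. Next row=LF[3]=4
  step 14: row=4, L[4]='l', prepend. Next row=LF[4]=5
  step 15: row=5, L[5]='o', prepend. Next row=LF[5]=8
  step 16: row=8, L[8]='l', prepend. Next row=LF[8]=6
Reversed output: lollipfootloose$

Answer: lollipfootloose$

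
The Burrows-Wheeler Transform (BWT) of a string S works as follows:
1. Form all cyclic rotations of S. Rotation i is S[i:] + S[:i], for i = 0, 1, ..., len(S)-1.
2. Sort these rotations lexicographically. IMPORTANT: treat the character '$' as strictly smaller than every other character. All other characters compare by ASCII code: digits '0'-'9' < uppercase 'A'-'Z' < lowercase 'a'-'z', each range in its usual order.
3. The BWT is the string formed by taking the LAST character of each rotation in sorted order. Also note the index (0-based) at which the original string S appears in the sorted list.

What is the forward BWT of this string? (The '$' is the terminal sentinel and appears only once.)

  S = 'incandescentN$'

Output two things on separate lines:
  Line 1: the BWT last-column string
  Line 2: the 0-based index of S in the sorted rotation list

Answer: Ntcnsncd$iaeen
8

Derivation:
All 14 rotations (rotation i = S[i:]+S[:i]):
  rot[0] = incandescentN$
  rot[1] = ncandescentN$i
  rot[2] = candescentN$in
  rot[3] = andescentN$inc
  rot[4] = ndescentN$inca
  rot[5] = descentN$incan
  rot[6] = escentN$incand
  rot[7] = scentN$incande
  rot[8] = centN$incandes
  rot[9] = entN$incandesc
  rot[10] = ntN$incandesce
  rot[11] = tN$incandescen
  rot[12] = N$incandescent
  rot[13] = $incandescentN
Sorted (with $ < everything):
  sorted[0] = $incandescentN  (last char: 'N')
  sorted[1] = N$incandescent  (last char: 't')
  sorted[2] = andescentN$inc  (last char: 'c')
  sorted[3] = candescentN$in  (last char: 'n')
  sorted[4] = centN$incandes  (last char: 's')
  sorted[5] = descentN$incan  (last char: 'n')
  sorted[6] = entN$incandesc  (last char: 'c')
  sorted[7] = escentN$incand  (last char: 'd')
  sorted[8] = incandescentN$  (last char: '$')
  sorted[9] = ncandescentN$i  (last char: 'i')
  sorted[10] = ndescentN$inca  (last char: 'a')
  sorted[11] = ntN$incandesce  (last char: 'e')
  sorted[12] = scentN$incande  (last char: 'e')
  sorted[13] = tN$incandescen  (last char: 'n')
Last column: Ntcnsncd$iaeen
Original string S is at sorted index 8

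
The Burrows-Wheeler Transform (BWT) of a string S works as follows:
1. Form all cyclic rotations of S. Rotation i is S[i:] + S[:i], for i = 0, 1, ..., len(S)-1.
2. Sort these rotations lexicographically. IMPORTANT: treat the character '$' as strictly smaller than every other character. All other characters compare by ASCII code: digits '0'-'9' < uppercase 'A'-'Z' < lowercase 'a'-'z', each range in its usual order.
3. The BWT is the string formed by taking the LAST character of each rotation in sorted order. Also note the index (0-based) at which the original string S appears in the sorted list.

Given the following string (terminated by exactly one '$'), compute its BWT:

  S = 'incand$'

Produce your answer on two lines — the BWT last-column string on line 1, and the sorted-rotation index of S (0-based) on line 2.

All 7 rotations (rotation i = S[i:]+S[:i]):
  rot[0] = incand$
  rot[1] = ncand$i
  rot[2] = cand$in
  rot[3] = and$inc
  rot[4] = nd$inca
  rot[5] = d$incan
  rot[6] = $incand
Sorted (with $ < everything):
  sorted[0] = $incand  (last char: 'd')
  sorted[1] = and$inc  (last char: 'c')
  sorted[2] = cand$in  (last char: 'n')
  sorted[3] = d$incan  (last char: 'n')
  sorted[4] = incand$  (last char: '$')
  sorted[5] = ncand$i  (last char: 'i')
  sorted[6] = nd$inca  (last char: 'a')
Last column: dcnn$ia
Original string S is at sorted index 4

Answer: dcnn$ia
4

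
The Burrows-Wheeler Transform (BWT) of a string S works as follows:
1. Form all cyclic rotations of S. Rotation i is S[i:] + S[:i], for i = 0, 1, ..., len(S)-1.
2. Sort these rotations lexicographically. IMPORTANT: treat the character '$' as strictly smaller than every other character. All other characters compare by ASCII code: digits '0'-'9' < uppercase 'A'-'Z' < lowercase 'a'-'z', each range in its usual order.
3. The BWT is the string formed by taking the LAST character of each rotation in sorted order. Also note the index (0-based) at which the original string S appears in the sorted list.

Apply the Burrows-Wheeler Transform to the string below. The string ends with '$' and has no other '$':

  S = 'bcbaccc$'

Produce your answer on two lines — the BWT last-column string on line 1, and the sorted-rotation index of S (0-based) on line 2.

Answer: cbc$cbca
3

Derivation:
All 8 rotations (rotation i = S[i:]+S[:i]):
  rot[0] = bcbaccc$
  rot[1] = cbaccc$b
  rot[2] = baccc$bc
  rot[3] = accc$bcb
  rot[4] = ccc$bcba
  rot[5] = cc$bcbac
  rot[6] = c$bcbacc
  rot[7] = $bcbaccc
Sorted (with $ < everything):
  sorted[0] = $bcbaccc  (last char: 'c')
  sorted[1] = accc$bcb  (last char: 'b')
  sorted[2] = baccc$bc  (last char: 'c')
  sorted[3] = bcbaccc$  (last char: '$')
  sorted[4] = c$bcbacc  (last char: 'c')
  sorted[5] = cbaccc$b  (last char: 'b')
  sorted[6] = cc$bcbac  (last char: 'c')
  sorted[7] = ccc$bcba  (last char: 'a')
Last column: cbc$cbca
Original string S is at sorted index 3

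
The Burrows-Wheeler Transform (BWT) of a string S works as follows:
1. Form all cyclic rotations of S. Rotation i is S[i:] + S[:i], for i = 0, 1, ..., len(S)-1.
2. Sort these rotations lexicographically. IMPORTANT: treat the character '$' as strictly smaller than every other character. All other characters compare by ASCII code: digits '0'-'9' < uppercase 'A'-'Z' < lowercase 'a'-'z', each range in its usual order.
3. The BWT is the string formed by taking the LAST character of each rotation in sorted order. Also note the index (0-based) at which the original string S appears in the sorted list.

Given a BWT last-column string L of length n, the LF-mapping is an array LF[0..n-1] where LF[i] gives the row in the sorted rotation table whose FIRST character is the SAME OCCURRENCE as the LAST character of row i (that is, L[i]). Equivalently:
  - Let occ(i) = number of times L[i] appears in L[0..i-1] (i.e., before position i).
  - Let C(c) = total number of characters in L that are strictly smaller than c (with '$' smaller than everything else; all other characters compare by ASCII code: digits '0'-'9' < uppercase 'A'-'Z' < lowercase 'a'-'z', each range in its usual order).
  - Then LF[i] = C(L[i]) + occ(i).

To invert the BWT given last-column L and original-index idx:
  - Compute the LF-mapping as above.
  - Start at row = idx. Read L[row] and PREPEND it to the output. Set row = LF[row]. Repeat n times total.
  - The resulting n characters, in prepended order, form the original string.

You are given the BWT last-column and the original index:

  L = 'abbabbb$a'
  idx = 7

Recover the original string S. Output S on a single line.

LF mapping: 1 4 5 2 6 7 8 0 3
Walk LF starting at row 7, prepending L[row]:
  step 1: row=7, L[7]='$', prepend. Next row=LF[7]=0
  step 2: row=0, L[0]='a', prepend. Next row=LF[0]=1
  step 3: row=1, L[1]='b', prepend. Next row=LF[1]=4
  step 4: row=4, L[4]='b', prepend. Next row=LF[4]=6
  step 5: row=6, L[6]='b', prepend. Next row=LF[6]=8
  step 6: row=8, L[8]='a', prepend. Next row=LF[8]=3
  step 7: row=3, L[3]='a', prepend. Next row=LF[3]=2
  step 8: row=2, L[2]='b', prepend. Next row=LF[2]=5
  step 9: row=5, L[5]='b', prepend. Next row=LF[5]=7
Reversed output: bbaabbba$

Answer: bbaabbba$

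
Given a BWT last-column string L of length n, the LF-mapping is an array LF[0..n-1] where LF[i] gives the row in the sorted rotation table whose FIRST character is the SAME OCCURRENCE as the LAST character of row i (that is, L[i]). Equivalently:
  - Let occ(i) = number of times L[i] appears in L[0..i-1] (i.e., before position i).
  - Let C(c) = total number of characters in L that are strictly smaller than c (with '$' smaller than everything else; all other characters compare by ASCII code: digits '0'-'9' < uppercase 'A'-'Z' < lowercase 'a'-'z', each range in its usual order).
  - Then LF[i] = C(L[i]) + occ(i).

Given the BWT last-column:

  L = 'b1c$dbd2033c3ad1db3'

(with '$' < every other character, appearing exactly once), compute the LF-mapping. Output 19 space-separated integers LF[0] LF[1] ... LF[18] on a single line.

Char counts: '$':1, '0':1, '1':2, '2':1, '3':4, 'a':1, 'b':3, 'c':2, 'd':4
C (first-col start): C('$')=0, C('0')=1, C('1')=2, C('2')=4, C('3')=5, C('a')=9, C('b')=10, C('c')=13, C('d')=15
L[0]='b': occ=0, LF[0]=C('b')+0=10+0=10
L[1]='1': occ=0, LF[1]=C('1')+0=2+0=2
L[2]='c': occ=0, LF[2]=C('c')+0=13+0=13
L[3]='$': occ=0, LF[3]=C('$')+0=0+0=0
L[4]='d': occ=0, LF[4]=C('d')+0=15+0=15
L[5]='b': occ=1, LF[5]=C('b')+1=10+1=11
L[6]='d': occ=1, LF[6]=C('d')+1=15+1=16
L[7]='2': occ=0, LF[7]=C('2')+0=4+0=4
L[8]='0': occ=0, LF[8]=C('0')+0=1+0=1
L[9]='3': occ=0, LF[9]=C('3')+0=5+0=5
L[10]='3': occ=1, LF[10]=C('3')+1=5+1=6
L[11]='c': occ=1, LF[11]=C('c')+1=13+1=14
L[12]='3': occ=2, LF[12]=C('3')+2=5+2=7
L[13]='a': occ=0, LF[13]=C('a')+0=9+0=9
L[14]='d': occ=2, LF[14]=C('d')+2=15+2=17
L[15]='1': occ=1, LF[15]=C('1')+1=2+1=3
L[16]='d': occ=3, LF[16]=C('d')+3=15+3=18
L[17]='b': occ=2, LF[17]=C('b')+2=10+2=12
L[18]='3': occ=3, LF[18]=C('3')+3=5+3=8

Answer: 10 2 13 0 15 11 16 4 1 5 6 14 7 9 17 3 18 12 8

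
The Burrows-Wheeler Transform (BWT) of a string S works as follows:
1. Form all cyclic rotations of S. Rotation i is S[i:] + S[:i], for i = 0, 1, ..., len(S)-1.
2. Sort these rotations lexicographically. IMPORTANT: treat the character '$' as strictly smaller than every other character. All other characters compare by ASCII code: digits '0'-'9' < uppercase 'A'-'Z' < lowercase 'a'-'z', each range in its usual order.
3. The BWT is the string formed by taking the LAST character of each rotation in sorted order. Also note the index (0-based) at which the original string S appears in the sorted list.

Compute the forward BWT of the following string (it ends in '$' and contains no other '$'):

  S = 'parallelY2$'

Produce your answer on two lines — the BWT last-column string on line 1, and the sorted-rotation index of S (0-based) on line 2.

All 11 rotations (rotation i = S[i:]+S[:i]):
  rot[0] = parallelY2$
  rot[1] = arallelY2$p
  rot[2] = rallelY2$pa
  rot[3] = allelY2$par
  rot[4] = llelY2$para
  rot[5] = lelY2$paral
  rot[6] = elY2$parall
  rot[7] = lY2$paralle
  rot[8] = Y2$parallel
  rot[9] = 2$parallelY
  rot[10] = $parallelY2
Sorted (with $ < everything):
  sorted[0] = $parallelY2  (last char: '2')
  sorted[1] = 2$parallelY  (last char: 'Y')
  sorted[2] = Y2$parallel  (last char: 'l')
  sorted[3] = allelY2$par  (last char: 'r')
  sorted[4] = arallelY2$p  (last char: 'p')
  sorted[5] = elY2$parall  (last char: 'l')
  sorted[6] = lY2$paralle  (last char: 'e')
  sorted[7] = lelY2$paral  (last char: 'l')
  sorted[8] = llelY2$para  (last char: 'a')
  sorted[9] = parallelY2$  (last char: '$')
  sorted[10] = rallelY2$pa  (last char: 'a')
Last column: 2Ylrplela$a
Original string S is at sorted index 9

Answer: 2Ylrplela$a
9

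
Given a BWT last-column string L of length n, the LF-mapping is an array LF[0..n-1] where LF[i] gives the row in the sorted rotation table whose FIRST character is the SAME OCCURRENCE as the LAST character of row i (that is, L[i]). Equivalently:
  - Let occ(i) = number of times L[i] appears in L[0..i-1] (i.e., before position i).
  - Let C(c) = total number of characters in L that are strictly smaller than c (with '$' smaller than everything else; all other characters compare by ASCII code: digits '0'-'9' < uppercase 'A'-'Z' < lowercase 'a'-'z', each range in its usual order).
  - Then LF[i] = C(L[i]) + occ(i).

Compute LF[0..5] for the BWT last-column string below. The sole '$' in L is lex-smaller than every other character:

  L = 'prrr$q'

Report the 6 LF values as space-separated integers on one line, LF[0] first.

Answer: 1 3 4 5 0 2

Derivation:
Char counts: '$':1, 'p':1, 'q':1, 'r':3
C (first-col start): C('$')=0, C('p')=1, C('q')=2, C('r')=3
L[0]='p': occ=0, LF[0]=C('p')+0=1+0=1
L[1]='r': occ=0, LF[1]=C('r')+0=3+0=3
L[2]='r': occ=1, LF[2]=C('r')+1=3+1=4
L[3]='r': occ=2, LF[3]=C('r')+2=3+2=5
L[4]='$': occ=0, LF[4]=C('$')+0=0+0=0
L[5]='q': occ=0, LF[5]=C('q')+0=2+0=2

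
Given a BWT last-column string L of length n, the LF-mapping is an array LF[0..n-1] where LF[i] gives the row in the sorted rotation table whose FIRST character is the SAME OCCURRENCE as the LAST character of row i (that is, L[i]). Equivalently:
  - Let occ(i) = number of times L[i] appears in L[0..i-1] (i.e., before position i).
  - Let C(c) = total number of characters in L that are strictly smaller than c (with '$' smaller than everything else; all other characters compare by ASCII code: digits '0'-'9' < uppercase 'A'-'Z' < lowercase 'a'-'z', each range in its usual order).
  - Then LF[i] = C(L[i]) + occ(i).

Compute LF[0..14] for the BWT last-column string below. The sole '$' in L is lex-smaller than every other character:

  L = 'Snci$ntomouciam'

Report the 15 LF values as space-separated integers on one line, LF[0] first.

Char counts: '$':1, 'S':1, 'a':1, 'c':2, 'i':2, 'm':2, 'n':2, 'o':2, 't':1, 'u':1
C (first-col start): C('$')=0, C('S')=1, C('a')=2, C('c')=3, C('i')=5, C('m')=7, C('n')=9, C('o')=11, C('t')=13, C('u')=14
L[0]='S': occ=0, LF[0]=C('S')+0=1+0=1
L[1]='n': occ=0, LF[1]=C('n')+0=9+0=9
L[2]='c': occ=0, LF[2]=C('c')+0=3+0=3
L[3]='i': occ=0, LF[3]=C('i')+0=5+0=5
L[4]='$': occ=0, LF[4]=C('$')+0=0+0=0
L[5]='n': occ=1, LF[5]=C('n')+1=9+1=10
L[6]='t': occ=0, LF[6]=C('t')+0=13+0=13
L[7]='o': occ=0, LF[7]=C('o')+0=11+0=11
L[8]='m': occ=0, LF[8]=C('m')+0=7+0=7
L[9]='o': occ=1, LF[9]=C('o')+1=11+1=12
L[10]='u': occ=0, LF[10]=C('u')+0=14+0=14
L[11]='c': occ=1, LF[11]=C('c')+1=3+1=4
L[12]='i': occ=1, LF[12]=C('i')+1=5+1=6
L[13]='a': occ=0, LF[13]=C('a')+0=2+0=2
L[14]='m': occ=1, LF[14]=C('m')+1=7+1=8

Answer: 1 9 3 5 0 10 13 11 7 12 14 4 6 2 8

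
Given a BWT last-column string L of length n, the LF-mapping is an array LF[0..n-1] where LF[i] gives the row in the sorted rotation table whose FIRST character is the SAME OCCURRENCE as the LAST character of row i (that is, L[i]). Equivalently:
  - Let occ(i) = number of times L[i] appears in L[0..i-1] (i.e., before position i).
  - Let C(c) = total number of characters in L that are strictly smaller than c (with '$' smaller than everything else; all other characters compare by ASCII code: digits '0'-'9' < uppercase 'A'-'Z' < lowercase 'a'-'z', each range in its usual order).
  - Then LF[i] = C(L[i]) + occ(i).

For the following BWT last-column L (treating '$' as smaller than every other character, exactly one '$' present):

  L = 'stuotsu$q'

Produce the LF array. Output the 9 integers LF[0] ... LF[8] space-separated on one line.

Answer: 3 5 7 1 6 4 8 0 2

Derivation:
Char counts: '$':1, 'o':1, 'q':1, 's':2, 't':2, 'u':2
C (first-col start): C('$')=0, C('o')=1, C('q')=2, C('s')=3, C('t')=5, C('u')=7
L[0]='s': occ=0, LF[0]=C('s')+0=3+0=3
L[1]='t': occ=0, LF[1]=C('t')+0=5+0=5
L[2]='u': occ=0, LF[2]=C('u')+0=7+0=7
L[3]='o': occ=0, LF[3]=C('o')+0=1+0=1
L[4]='t': occ=1, LF[4]=C('t')+1=5+1=6
L[5]='s': occ=1, LF[5]=C('s')+1=3+1=4
L[6]='u': occ=1, LF[6]=C('u')+1=7+1=8
L[7]='$': occ=0, LF[7]=C('$')+0=0+0=0
L[8]='q': occ=0, LF[8]=C('q')+0=2+0=2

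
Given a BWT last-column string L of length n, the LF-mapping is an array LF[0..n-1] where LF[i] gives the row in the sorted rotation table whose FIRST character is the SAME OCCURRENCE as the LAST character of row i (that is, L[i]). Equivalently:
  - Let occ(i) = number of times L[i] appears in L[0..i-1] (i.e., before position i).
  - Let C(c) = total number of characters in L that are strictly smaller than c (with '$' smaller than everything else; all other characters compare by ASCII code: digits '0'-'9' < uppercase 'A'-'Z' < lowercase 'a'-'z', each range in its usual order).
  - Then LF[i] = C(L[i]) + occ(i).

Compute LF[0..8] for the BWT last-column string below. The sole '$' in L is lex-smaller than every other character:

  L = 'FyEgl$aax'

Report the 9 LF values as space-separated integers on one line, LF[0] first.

Char counts: '$':1, 'E':1, 'F':1, 'a':2, 'g':1, 'l':1, 'x':1, 'y':1
C (first-col start): C('$')=0, C('E')=1, C('F')=2, C('a')=3, C('g')=5, C('l')=6, C('x')=7, C('y')=8
L[0]='F': occ=0, LF[0]=C('F')+0=2+0=2
L[1]='y': occ=0, LF[1]=C('y')+0=8+0=8
L[2]='E': occ=0, LF[2]=C('E')+0=1+0=1
L[3]='g': occ=0, LF[3]=C('g')+0=5+0=5
L[4]='l': occ=0, LF[4]=C('l')+0=6+0=6
L[5]='$': occ=0, LF[5]=C('$')+0=0+0=0
L[6]='a': occ=0, LF[6]=C('a')+0=3+0=3
L[7]='a': occ=1, LF[7]=C('a')+1=3+1=4
L[8]='x': occ=0, LF[8]=C('x')+0=7+0=7

Answer: 2 8 1 5 6 0 3 4 7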